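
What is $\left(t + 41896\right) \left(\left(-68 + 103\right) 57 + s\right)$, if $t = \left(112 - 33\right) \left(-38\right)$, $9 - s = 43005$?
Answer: $-1594692894$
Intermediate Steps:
$s = -42996$ ($s = 9 - 43005 = -42996$)
$t = -3002$ ($t = 79 \left(-38\right) = -3002$)
$\left(t + 41896\right) \left(\left(-68 + 103\right) 57 + s\right) = \left(-3002 + 41896\right) \left(\left(-68 + 103\right) 57 - 42996\right) = 38894 \left(35 \cdot 57 - 42996\right) = 38894 \left(1995 - 42996\right) = 38894 \left(-41001\right) = -1594692894$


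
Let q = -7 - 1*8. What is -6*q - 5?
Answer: 85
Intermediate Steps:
q = -15 (q = -7 - 8 = -15)
-6*q - 5 = -6*(-15) - 5 = 90 - 5 = 85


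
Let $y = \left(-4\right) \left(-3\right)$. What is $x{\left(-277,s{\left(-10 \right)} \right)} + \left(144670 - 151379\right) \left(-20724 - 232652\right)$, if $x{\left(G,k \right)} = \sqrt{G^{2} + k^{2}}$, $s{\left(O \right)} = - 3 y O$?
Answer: $1699899584 + \sqrt{206329} \approx 1.6999 \cdot 10^{9}$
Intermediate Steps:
$y = 12$
$s{\left(O \right)} = - 36 O$ ($s{\left(O \right)} = \left(-3\right) 12 O = - 36 O$)
$x{\left(-277,s{\left(-10 \right)} \right)} + \left(144670 - 151379\right) \left(-20724 - 232652\right) = \sqrt{\left(-277\right)^{2} + \left(\left(-36\right) \left(-10\right)\right)^{2}} + \left(144670 - 151379\right) \left(-20724 - 232652\right) = \sqrt{76729 + 360^{2}} - -1699899584 = \sqrt{76729 + 129600} + 1699899584 = \sqrt{206329} + 1699899584 = 1699899584 + \sqrt{206329}$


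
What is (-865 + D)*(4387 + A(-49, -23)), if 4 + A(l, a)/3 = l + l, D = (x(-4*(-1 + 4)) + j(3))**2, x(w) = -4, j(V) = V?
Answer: -3525984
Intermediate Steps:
D = 1 (D = (-4 + 3)**2 = (-1)**2 = 1)
A(l, a) = -12 + 6*l (A(l, a) = -12 + 3*(l + l) = -12 + 3*(2*l) = -12 + 6*l)
(-865 + D)*(4387 + A(-49, -23)) = (-865 + 1)*(4387 + (-12 + 6*(-49))) = -864*(4387 + (-12 - 294)) = -864*(4387 - 306) = -864*4081 = -3525984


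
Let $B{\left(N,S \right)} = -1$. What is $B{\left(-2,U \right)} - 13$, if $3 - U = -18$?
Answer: $-14$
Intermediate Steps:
$U = 21$ ($U = 3 - -18 = 3 + 18 = 21$)
$B{\left(-2,U \right)} - 13 = -1 - 13 = -14$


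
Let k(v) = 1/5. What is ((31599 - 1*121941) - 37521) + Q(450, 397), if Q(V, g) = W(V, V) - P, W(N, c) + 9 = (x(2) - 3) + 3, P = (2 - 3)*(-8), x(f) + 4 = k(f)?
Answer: -639419/5 ≈ -1.2788e+5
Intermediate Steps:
k(v) = ⅕
x(f) = -19/5 (x(f) = -4 + ⅕ = -19/5)
P = 8 (P = -1*(-8) = 8)
W(N, c) = -64/5 (W(N, c) = -9 + ((-19/5 - 3) + 3) = -9 + (-34/5 + 3) = -9 - 19/5 = -64/5)
Q(V, g) = -104/5 (Q(V, g) = -64/5 - 1*8 = -64/5 - 8 = -104/5)
((31599 - 1*121941) - 37521) + Q(450, 397) = ((31599 - 1*121941) - 37521) - 104/5 = ((31599 - 121941) - 37521) - 104/5 = (-90342 - 37521) - 104/5 = -127863 - 104/5 = -639419/5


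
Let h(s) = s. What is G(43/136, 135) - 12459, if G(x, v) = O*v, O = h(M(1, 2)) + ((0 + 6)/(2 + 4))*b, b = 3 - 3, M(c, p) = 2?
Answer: -12189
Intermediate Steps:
b = 0
O = 2 (O = 2 + ((0 + 6)/(2 + 4))*0 = 2 + (6/6)*0 = 2 + (6*(⅙))*0 = 2 + 1*0 = 2 + 0 = 2)
G(x, v) = 2*v
G(43/136, 135) - 12459 = 2*135 - 12459 = 270 - 12459 = -12189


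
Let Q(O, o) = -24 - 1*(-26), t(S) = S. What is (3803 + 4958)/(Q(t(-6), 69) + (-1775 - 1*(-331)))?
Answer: -8761/1442 ≈ -6.0756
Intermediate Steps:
Q(O, o) = 2 (Q(O, o) = -24 + 26 = 2)
(3803 + 4958)/(Q(t(-6), 69) + (-1775 - 1*(-331))) = (3803 + 4958)/(2 + (-1775 - 1*(-331))) = 8761/(2 + (-1775 + 331)) = 8761/(2 - 1444) = 8761/(-1442) = 8761*(-1/1442) = -8761/1442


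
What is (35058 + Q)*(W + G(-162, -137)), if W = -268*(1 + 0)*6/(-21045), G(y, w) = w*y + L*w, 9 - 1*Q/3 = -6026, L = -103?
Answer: 13539558741093/7015 ≈ 1.9301e+9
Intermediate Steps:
Q = 18105 (Q = 27 - 3*(-6026) = 27 + 18078 = 18105)
G(y, w) = -103*w + w*y (G(y, w) = w*y - 103*w = -103*w + w*y)
W = 536/7015 (W = -268*6*(-1/21045) = -1608*(-1/21045) = 536/7015 ≈ 0.076408)
(35058 + Q)*(W + G(-162, -137)) = (35058 + 18105)*(536/7015 - 137*(-103 - 162)) = 53163*(536/7015 - 137*(-265)) = 53163*(536/7015 + 36305) = 53163*(254680111/7015) = 13539558741093/7015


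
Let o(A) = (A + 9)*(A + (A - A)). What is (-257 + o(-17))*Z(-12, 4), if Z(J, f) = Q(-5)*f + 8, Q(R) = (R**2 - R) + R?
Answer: -13068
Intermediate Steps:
Q(R) = R**2
Z(J, f) = 8 + 25*f (Z(J, f) = (-5)**2*f + 8 = 25*f + 8 = 8 + 25*f)
o(A) = A*(9 + A) (o(A) = (9 + A)*(A + 0) = (9 + A)*A = A*(9 + A))
(-257 + o(-17))*Z(-12, 4) = (-257 - 17*(9 - 17))*(8 + 25*4) = (-257 - 17*(-8))*(8 + 100) = (-257 + 136)*108 = -121*108 = -13068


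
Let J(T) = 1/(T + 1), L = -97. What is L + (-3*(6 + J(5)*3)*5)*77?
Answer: -15209/2 ≈ -7604.5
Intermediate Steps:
J(T) = 1/(1 + T)
L + (-3*(6 + J(5)*3)*5)*77 = -97 + (-3*(6 + 3/(1 + 5))*5)*77 = -97 + (-3*(6 + 3/6)*5)*77 = -97 + (-3*(6 + (1/6)*3)*5)*77 = -97 + (-3*(6 + 1/2)*5)*77 = -97 + (-3*13/2*5)*77 = -97 - 39/2*5*77 = -97 - 195/2*77 = -97 - 15015/2 = -15209/2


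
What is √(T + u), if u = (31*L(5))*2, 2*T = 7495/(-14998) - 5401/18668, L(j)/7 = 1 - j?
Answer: I*√34029118540287513578/139991332 ≈ 41.67*I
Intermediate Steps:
L(j) = 7 - 7*j (L(j) = 7*(1 - j) = 7 - 7*j)
T = -110460429/279982664 (T = (7495/(-14998) - 5401/18668)/2 = (7495*(-1/14998) - 5401*1/18668)/2 = (-7495/14998 - 5401/18668)/2 = (½)*(-110460429/139991332) = -110460429/279982664 ≈ -0.39453)
u = -1736 (u = (31*(7 - 7*5))*2 = (31*(7 - 35))*2 = (31*(-28))*2 = -868*2 = -1736)
√(T + u) = √(-110460429/279982664 - 1736) = √(-486160365133/279982664) = I*√34029118540287513578/139991332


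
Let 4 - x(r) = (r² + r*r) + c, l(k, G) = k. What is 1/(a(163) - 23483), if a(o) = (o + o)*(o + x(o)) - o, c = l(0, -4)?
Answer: -1/17292192 ≈ -5.7830e-8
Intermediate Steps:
c = 0
x(r) = 4 - 2*r² (x(r) = 4 - ((r² + r*r) + 0) = 4 - ((r² + r²) + 0) = 4 - (2*r² + 0) = 4 - 2*r²)
a(o) = -o + 2*o*(4 + o - 2*o²) (a(o) = (o + o)*(o + (4 - 2*o²)) - o = (2*o)*(4 + o - 2*o²) - o = 2*o*(4 + o - 2*o²) - o = -o + 2*o*(4 + o - 2*o²))
1/(a(163) - 23483) = 1/(163*(7 - 4*163² + 2*163) - 23483) = 1/(163*(7 - 4*26569 + 326) - 23483) = 1/(163*(7 - 106276 + 326) - 23483) = 1/(163*(-105943) - 23483) = 1/(-17268709 - 23483) = 1/(-17292192) = -1/17292192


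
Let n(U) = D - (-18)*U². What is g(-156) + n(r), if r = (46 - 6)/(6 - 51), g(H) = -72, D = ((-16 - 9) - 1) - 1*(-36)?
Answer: -430/9 ≈ -47.778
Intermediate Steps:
D = 10 (D = (-25 - 1) + 36 = -26 + 36 = 10)
r = -8/9 (r = 40/(-45) = 40*(-1/45) = -8/9 ≈ -0.88889)
n(U) = 10 + 18*U² (n(U) = 10 - (-18)*U² = 10 + 18*U²)
g(-156) + n(r) = -72 + (10 + 18*(-8/9)²) = -72 + (10 + 18*(64/81)) = -72 + (10 + 128/9) = -72 + 218/9 = -430/9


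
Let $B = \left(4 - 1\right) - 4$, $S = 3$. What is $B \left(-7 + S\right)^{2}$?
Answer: $-16$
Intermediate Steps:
$B = -1$ ($B = 3 - 4 = -1$)
$B \left(-7 + S\right)^{2} = - \left(-7 + 3\right)^{2} = - \left(-4\right)^{2} = \left(-1\right) 16 = -16$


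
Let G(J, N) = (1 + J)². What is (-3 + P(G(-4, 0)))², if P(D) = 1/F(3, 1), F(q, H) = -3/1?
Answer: 100/9 ≈ 11.111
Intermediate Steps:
F(q, H) = -3 (F(q, H) = -3*1 = -3)
P(D) = -⅓ (P(D) = 1/(-3) = -⅓)
(-3 + P(G(-4, 0)))² = (-3 - ⅓)² = (-10/3)² = 100/9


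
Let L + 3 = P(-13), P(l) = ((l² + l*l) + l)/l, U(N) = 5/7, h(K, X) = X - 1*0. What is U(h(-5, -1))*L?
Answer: -20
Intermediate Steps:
h(K, X) = X (h(K, X) = X + 0 = X)
U(N) = 5/7 (U(N) = 5*(⅐) = 5/7)
P(l) = (l + 2*l²)/l (P(l) = ((l² + l²) + l)/l = (2*l² + l)/l = (l + 2*l²)/l)
L = -28 (L = -3 + (1 + 2*(-13)) = -3 + (1 - 26) = -3 - 25 = -28)
U(h(-5, -1))*L = (5/7)*(-28) = -20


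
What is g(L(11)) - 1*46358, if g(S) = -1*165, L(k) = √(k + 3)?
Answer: -46523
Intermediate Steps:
L(k) = √(3 + k)
g(S) = -165
g(L(11)) - 1*46358 = -165 - 1*46358 = -165 - 46358 = -46523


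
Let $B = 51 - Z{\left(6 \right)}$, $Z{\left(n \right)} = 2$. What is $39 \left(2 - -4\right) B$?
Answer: $11466$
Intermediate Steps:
$B = 49$ ($B = 51 - 2 = 49$)
$39 \left(2 - -4\right) B = 39 \left(2 - -4\right) 49 = 39 \left(2 + 4\right) 49 = 39 \cdot 6 \cdot 49 = 234 \cdot 49 = 11466$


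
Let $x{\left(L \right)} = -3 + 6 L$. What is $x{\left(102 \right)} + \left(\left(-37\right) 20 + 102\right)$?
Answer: $-29$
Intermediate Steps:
$x{\left(102 \right)} + \left(\left(-37\right) 20 + 102\right) = \left(-3 + 6 \cdot 102\right) + \left(\left(-37\right) 20 + 102\right) = \left(-3 + 612\right) + \left(-740 + 102\right) = 609 - 638 = -29$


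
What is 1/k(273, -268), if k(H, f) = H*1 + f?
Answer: ⅕ ≈ 0.20000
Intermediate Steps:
k(H, f) = H + f
1/k(273, -268) = 1/(273 - 268) = 1/5 = ⅕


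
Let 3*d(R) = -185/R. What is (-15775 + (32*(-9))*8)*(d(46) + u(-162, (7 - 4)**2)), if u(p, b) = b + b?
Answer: -41563621/138 ≈ -3.0119e+5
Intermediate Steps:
d(R) = -185/(3*R) (d(R) = (-185/R)/3 = -185/(3*R))
u(p, b) = 2*b
(-15775 + (32*(-9))*8)*(d(46) + u(-162, (7 - 4)**2)) = (-15775 + (32*(-9))*8)*(-185/3/46 + 2*(7 - 4)**2) = (-15775 - 288*8)*(-185/3*1/46 + 2*3**2) = (-15775 - 2304)*(-185/138 + 2*9) = -18079*(-185/138 + 18) = -18079*2299/138 = -41563621/138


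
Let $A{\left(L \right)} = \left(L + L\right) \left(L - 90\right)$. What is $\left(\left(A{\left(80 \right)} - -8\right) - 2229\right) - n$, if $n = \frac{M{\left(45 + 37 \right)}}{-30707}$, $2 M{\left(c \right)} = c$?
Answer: $- \frac{117331406}{30707} \approx -3821.0$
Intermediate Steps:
$M{\left(c \right)} = \frac{c}{2}$
$A{\left(L \right)} = 2 L \left(-90 + L\right)$
$n = - \frac{41}{30707}$ ($n = \frac{\frac{1}{2} \left(45 + 37\right)}{-30707} = \frac{1}{2} \cdot 82 \left(- \frac{1}{30707}\right) = 41 \left(- \frac{1}{30707}\right) = - \frac{41}{30707} \approx -0.0013352$)
$\left(\left(A{\left(80 \right)} - -8\right) - 2229\right) - n = \left(\left(2 \cdot 80 \left(-90 + 80\right) - -8\right) - 2229\right) - - \frac{41}{30707} = \left(\left(2 \cdot 80 \left(-10\right) + \left(60 - 52\right)\right) - 2229\right) + \frac{41}{30707} = \left(\left(-1600 + 8\right) - 2229\right) + \frac{41}{30707} = \left(-1592 - 2229\right) + \frac{41}{30707} = -3821 + \frac{41}{30707} = - \frac{117331406}{30707}$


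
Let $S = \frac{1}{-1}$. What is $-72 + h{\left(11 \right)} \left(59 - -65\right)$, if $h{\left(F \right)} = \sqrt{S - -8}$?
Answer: $-72 + 124 \sqrt{7} \approx 256.07$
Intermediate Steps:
$S = -1$
$h{\left(F \right)} = \sqrt{7}$ ($h{\left(F \right)} = \sqrt{-1 - -8} = \sqrt{-1 + 8} = \sqrt{7}$)
$-72 + h{\left(11 \right)} \left(59 - -65\right) = -72 + \sqrt{7} \left(59 - -65\right) = -72 + \sqrt{7} \left(59 + 65\right) = -72 + \sqrt{7} \cdot 124 = -72 + 124 \sqrt{7}$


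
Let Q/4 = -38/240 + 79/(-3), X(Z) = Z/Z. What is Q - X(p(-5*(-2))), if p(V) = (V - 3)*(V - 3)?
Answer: -3209/30 ≈ -106.97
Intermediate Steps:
p(V) = (-3 + V)² (p(V) = (-3 + V)*(-3 + V) = (-3 + V)²)
X(Z) = 1
Q = -3179/30 (Q = 4*(-38/240 + 79/(-3)) = 4*(-38*1/240 + 79*(-⅓)) = 4*(-19/120 - 79/3) = 4*(-3179/120) = -3179/30 ≈ -105.97)
Q - X(p(-5*(-2))) = -3179/30 - 1*1 = -3179/30 - 1 = -3209/30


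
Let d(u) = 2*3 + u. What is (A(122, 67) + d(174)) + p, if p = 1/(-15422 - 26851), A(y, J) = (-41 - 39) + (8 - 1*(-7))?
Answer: 4861394/42273 ≈ 115.00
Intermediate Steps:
A(y, J) = -65 (A(y, J) = -80 + (8 + 7) = -80 + 15 = -65)
p = -1/42273 (p = 1/(-42273) = -1/42273 ≈ -2.3656e-5)
d(u) = 6 + u
(A(122, 67) + d(174)) + p = (-65 + (6 + 174)) - 1/42273 = (-65 + 180) - 1/42273 = 115 - 1/42273 = 4861394/42273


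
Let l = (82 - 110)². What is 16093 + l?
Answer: 16877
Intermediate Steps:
l = 784 (l = (-28)² = 784)
16093 + l = 16093 + 784 = 16877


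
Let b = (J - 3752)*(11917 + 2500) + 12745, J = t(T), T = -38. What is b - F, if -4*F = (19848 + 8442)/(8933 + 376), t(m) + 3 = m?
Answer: -339287824101/6206 ≈ -5.4671e+7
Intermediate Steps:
t(m) = -3 + m
J = -41 (J = -3 - 38 = -41)
F = -4715/6206 (F = -(19848 + 8442)/(4*(8933 + 376)) = -14145/(2*9309) = -1/4*9430/3103 = -4715/6206 ≈ -0.75975)
b = -54670936 (b = (-41 - 3752)*(11917 + 2500) + 12745 = -3793*14417 + 12745 = -54683681 + 12745 = -54670936)
b - F = -54670936 - 1*(-4715/6206) = -54670936 + 4715/6206 = -339287824101/6206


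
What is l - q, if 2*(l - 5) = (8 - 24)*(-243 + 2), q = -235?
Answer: 2168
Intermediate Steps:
l = 1933 (l = 5 + ((8 - 24)*(-243 + 2))/2 = 5 + (-16*(-241))/2 = 5 + (½)*3856 = 5 + 1928 = 1933)
l - q = 1933 - 1*(-235) = 1933 + 235 = 2168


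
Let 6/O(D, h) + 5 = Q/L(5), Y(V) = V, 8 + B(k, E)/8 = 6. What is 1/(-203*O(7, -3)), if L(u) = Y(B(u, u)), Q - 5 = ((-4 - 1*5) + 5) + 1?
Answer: 41/9744 ≈ 0.0042077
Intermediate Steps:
B(k, E) = -16 (B(k, E) = -64 + 8*6 = -64 + 48 = -16)
Q = 2 (Q = 5 + (((-4 - 1*5) + 5) + 1) = 5 + (((-4 - 5) + 5) + 1) = 5 + ((-9 + 5) + 1) = 5 + (-4 + 1) = 5 - 3 = 2)
L(u) = -16
O(D, h) = -48/41 (O(D, h) = 6/(-5 + 2/(-16)) = 6/(-5 + 2*(-1/16)) = 6/(-5 - ⅛) = 6/(-41/8) = 6*(-8/41) = -48/41)
1/(-203*O(7, -3)) = 1/(-203*(-48/41)) = 1/(9744/41) = 41/9744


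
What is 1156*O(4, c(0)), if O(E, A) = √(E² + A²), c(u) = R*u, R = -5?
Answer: 4624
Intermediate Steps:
c(u) = -5*u
O(E, A) = √(A² + E²)
1156*O(4, c(0)) = 1156*√((-5*0)² + 4²) = 1156*√(0² + 16) = 1156*√(0 + 16) = 1156*√16 = 1156*4 = 4624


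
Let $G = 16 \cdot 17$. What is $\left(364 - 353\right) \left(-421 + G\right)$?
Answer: $-1639$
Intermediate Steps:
$G = 272$
$\left(364 - 353\right) \left(-421 + G\right) = \left(364 - 353\right) \left(-421 + 272\right) = 11 \left(-149\right) = -1639$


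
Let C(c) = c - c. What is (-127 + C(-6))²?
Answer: 16129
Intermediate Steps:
C(c) = 0
(-127 + C(-6))² = (-127 + 0)² = (-127)² = 16129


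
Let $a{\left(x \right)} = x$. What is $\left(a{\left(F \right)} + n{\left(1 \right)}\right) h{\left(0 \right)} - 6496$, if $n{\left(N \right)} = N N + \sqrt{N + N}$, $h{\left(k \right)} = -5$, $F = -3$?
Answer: $-6486 - 5 \sqrt{2} \approx -6493.1$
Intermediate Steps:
$n{\left(N \right)} = N^{2} + \sqrt{2} \sqrt{N}$ ($n{\left(N \right)} = N^{2} + \sqrt{2 N} = N^{2} + \sqrt{2} \sqrt{N}$)
$\left(a{\left(F \right)} + n{\left(1 \right)}\right) h{\left(0 \right)} - 6496 = \left(-3 + \left(1^{2} + \sqrt{2} \sqrt{1}\right)\right) \left(-5\right) - 6496 = \left(-3 + \left(1 + \sqrt{2} \cdot 1\right)\right) \left(-5\right) - 6496 = \left(-3 + \left(1 + \sqrt{2}\right)\right) \left(-5\right) - 6496 = \left(-2 + \sqrt{2}\right) \left(-5\right) - 6496 = \left(10 - 5 \sqrt{2}\right) - 6496 = -6486 - 5 \sqrt{2}$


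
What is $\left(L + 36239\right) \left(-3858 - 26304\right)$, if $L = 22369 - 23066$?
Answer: $-1072017804$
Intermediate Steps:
$L = -697$
$\left(L + 36239\right) \left(-3858 - 26304\right) = \left(-697 + 36239\right) \left(-3858 - 26304\right) = 35542 \left(-30162\right) = -1072017804$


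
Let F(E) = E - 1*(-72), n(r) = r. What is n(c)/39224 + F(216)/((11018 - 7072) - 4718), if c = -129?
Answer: -2849025/7570232 ≈ -0.37635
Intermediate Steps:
F(E) = 72 + E (F(E) = E + 72 = 72 + E)
n(c)/39224 + F(216)/((11018 - 7072) - 4718) = -129/39224 + (72 + 216)/((11018 - 7072) - 4718) = -129*1/39224 + 288/(3946 - 4718) = -129/39224 + 288/(-772) = -129/39224 + 288*(-1/772) = -129/39224 - 72/193 = -2849025/7570232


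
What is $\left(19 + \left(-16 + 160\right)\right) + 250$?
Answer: $413$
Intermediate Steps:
$\left(19 + \left(-16 + 160\right)\right) + 250 = \left(19 + 144\right) + 250 = 163 + 250 = 413$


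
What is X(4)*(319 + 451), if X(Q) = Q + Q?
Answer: 6160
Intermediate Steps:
X(Q) = 2*Q
X(4)*(319 + 451) = (2*4)*(319 + 451) = 8*770 = 6160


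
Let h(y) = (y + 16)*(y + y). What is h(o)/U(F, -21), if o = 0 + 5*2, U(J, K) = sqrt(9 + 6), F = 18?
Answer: 104*sqrt(15)/3 ≈ 134.26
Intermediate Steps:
U(J, K) = sqrt(15)
o = 10 (o = 0 + 10 = 10)
h(y) = 2*y*(16 + y) (h(y) = (16 + y)*(2*y) = 2*y*(16 + y))
h(o)/U(F, -21) = (2*10*(16 + 10))/(sqrt(15)) = (2*10*26)*(sqrt(15)/15) = 520*(sqrt(15)/15) = 104*sqrt(15)/3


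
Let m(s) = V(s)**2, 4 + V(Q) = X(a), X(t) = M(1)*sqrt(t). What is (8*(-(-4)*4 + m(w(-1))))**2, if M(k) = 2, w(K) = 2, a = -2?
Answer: 4096 - 49152*I*sqrt(2) ≈ 4096.0 - 69511.0*I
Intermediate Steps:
X(t) = 2*sqrt(t)
V(Q) = -4 + 2*I*sqrt(2) (V(Q) = -4 + 2*sqrt(-2) = -4 + 2*(I*sqrt(2)) = -4 + 2*I*sqrt(2))
m(s) = (-4 + 2*I*sqrt(2))**2
(8*(-(-4)*4 + m(w(-1))))**2 = (8*(-(-4)*4 + (8 - 16*I*sqrt(2))))**2 = (8*(-1*(-16) + (8 - 16*I*sqrt(2))))**2 = (8*(16 + (8 - 16*I*sqrt(2))))**2 = (8*(24 - 16*I*sqrt(2)))**2 = (192 - 128*I*sqrt(2))**2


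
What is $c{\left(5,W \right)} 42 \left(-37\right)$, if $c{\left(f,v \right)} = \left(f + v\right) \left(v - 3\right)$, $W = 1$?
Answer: $18648$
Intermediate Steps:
$c{\left(f,v \right)} = \left(-3 + v\right) \left(f + v\right)$ ($c{\left(f,v \right)} = \left(f + v\right) \left(-3 + v\right) = \left(-3 + v\right) \left(f + v\right)$)
$c{\left(5,W \right)} 42 \left(-37\right) = \left(1^{2} - 15 - 3 + 5 \cdot 1\right) 42 \left(-37\right) = \left(1 - 15 - 3 + 5\right) 42 \left(-37\right) = \left(-12\right) 42 \left(-37\right) = \left(-504\right) \left(-37\right) = 18648$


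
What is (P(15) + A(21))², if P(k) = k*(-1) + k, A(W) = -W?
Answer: 441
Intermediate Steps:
P(k) = 0 (P(k) = -k + k = 0)
(P(15) + A(21))² = (0 - 1*21)² = (0 - 21)² = (-21)² = 441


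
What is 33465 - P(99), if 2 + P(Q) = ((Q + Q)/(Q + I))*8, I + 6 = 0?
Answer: 1036949/31 ≈ 33450.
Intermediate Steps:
I = -6 (I = -6 + 0 = -6)
P(Q) = -2 + 16*Q/(-6 + Q) (P(Q) = -2 + ((Q + Q)/(Q - 6))*8 = -2 + ((2*Q)/(-6 + Q))*8 = -2 + (2*Q/(-6 + Q))*8 = -2 + 16*Q/(-6 + Q))
33465 - P(99) = 33465 - 2*(6 + 7*99)/(-6 + 99) = 33465 - 2*(6 + 693)/93 = 33465 - 2*699/93 = 33465 - 1*466/31 = 33465 - 466/31 = 1036949/31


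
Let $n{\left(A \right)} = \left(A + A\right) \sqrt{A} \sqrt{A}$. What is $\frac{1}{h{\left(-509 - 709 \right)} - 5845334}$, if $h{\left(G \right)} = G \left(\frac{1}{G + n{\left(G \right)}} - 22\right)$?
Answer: $- \frac{2435}{14168140031} \approx -1.7186 \cdot 10^{-7}$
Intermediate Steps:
$n{\left(A \right)} = 2 A^{2}$ ($n{\left(A \right)} = 2 A \sqrt{A} \sqrt{A} = 2 A^{\frac{3}{2}} \sqrt{A} = 2 A^{2}$)
$h{\left(G \right)} = G \left(-22 + \frac{1}{G + 2 G^{2}}\right)$ ($h{\left(G \right)} = G \left(\frac{1}{G + 2 G^{2}} - 22\right) = G \left(-22 + \frac{1}{G + 2 G^{2}}\right)$)
$\frac{1}{h{\left(-509 - 709 \right)} - 5845334} = \frac{1}{\frac{1 - 44 \left(-509 - 709\right)^{2} - 22 \left(-509 - 709\right)}{1 + 2 \left(-509 - 709\right)} - 5845334} = \frac{1}{\frac{1 - 44 \left(-1218\right)^{2} - -26796}{1 + 2 \left(-1218\right)} - 5845334} = \frac{1}{\frac{1 - 65275056 + 26796}{1 - 2436} - 5845334} = \frac{1}{\frac{1 - 65275056 + 26796}{-2435} - 5845334} = \frac{1}{\left(- \frac{1}{2435}\right) \left(-65248259\right) - 5845334} = \frac{1}{\frac{65248259}{2435} - 5845334} = \frac{1}{- \frac{14168140031}{2435}} = - \frac{2435}{14168140031}$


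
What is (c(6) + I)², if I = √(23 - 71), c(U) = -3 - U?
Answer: 33 - 72*I*√3 ≈ 33.0 - 124.71*I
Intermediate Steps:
I = 4*I*√3 (I = √(-48) = 4*I*√3 ≈ 6.9282*I)
(c(6) + I)² = ((-3 - 1*6) + 4*I*√3)² = ((-3 - 6) + 4*I*√3)² = (-9 + 4*I*√3)²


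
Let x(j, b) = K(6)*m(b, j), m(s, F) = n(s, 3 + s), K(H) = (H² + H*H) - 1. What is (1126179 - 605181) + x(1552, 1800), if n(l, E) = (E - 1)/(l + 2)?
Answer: 521069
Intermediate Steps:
n(l, E) = (-1 + E)/(2 + l)
K(H) = -1 + 2*H² (K(H) = (H² + H²) - 1 = 2*H² - 1 = -1 + 2*H²)
m(s, F) = 1 (m(s, F) = (-1 + (3 + s))/(2 + s) = (2 + s)/(2 + s) = 1)
x(j, b) = 71 (x(j, b) = (-1 + 2*6²)*1 = (-1 + 2*36)*1 = (-1 + 72)*1 = 71*1 = 71)
(1126179 - 605181) + x(1552, 1800) = (1126179 - 605181) + 71 = 520998 + 71 = 521069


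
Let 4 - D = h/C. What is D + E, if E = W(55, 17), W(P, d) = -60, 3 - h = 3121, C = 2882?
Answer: -79137/1441 ≈ -54.918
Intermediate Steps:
h = -3118 (h = 3 - 1*3121 = 3 - 3121 = -3118)
E = -60
D = 7323/1441 (D = 4 - (-3118)/2882 = 4 - 1*(-1559/1441) = 4 + 1559/1441 = 7323/1441 ≈ 5.0819)
D + E = 7323/1441 - 60 = -79137/1441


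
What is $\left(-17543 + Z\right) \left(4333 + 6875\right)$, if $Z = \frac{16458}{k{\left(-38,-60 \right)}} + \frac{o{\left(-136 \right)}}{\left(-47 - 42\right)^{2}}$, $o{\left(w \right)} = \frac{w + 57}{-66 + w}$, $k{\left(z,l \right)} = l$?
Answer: $- \frac{798806159497752}{4000105} \approx -1.997 \cdot 10^{8}$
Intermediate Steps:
$o{\left(w \right)} = \frac{57 + w}{-66 + w}$
$Z = - \frac{1097228604}{4000105}$ ($Z = \frac{16458}{-60} + \frac{\frac{1}{-66 - 136} \left(57 - 136\right)}{\left(-47 - 42\right)^{2}} = 16458 \left(- \frac{1}{60}\right) + \frac{\frac{1}{-202} \left(-79\right)}{\left(-89\right)^{2}} = - \frac{2743}{10} + \frac{\left(- \frac{1}{202}\right) \left(-79\right)}{7921} = - \frac{2743}{10} + \frac{79}{202} \cdot \frac{1}{7921} = - \frac{2743}{10} + \frac{79}{1600042} = - \frac{1097228604}{4000105} \approx -274.3$)
$\left(-17543 + Z\right) \left(4333 + 6875\right) = \left(-17543 - \frac{1097228604}{4000105}\right) \left(4333 + 6875\right) = \left(- \frac{71271070619}{4000105}\right) 11208 = - \frac{798806159497752}{4000105}$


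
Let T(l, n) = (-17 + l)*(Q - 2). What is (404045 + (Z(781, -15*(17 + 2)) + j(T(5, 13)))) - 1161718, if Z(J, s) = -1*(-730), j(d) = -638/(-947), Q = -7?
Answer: -716824383/947 ≈ -7.5694e+5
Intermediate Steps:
T(l, n) = 153 - 9*l (T(l, n) = (-17 + l)*(-7 - 2) = (-17 + l)*(-9) = 153 - 9*l)
j(d) = 638/947 (j(d) = -638*(-1/947) = 638/947)
Z(J, s) = 730
(404045 + (Z(781, -15*(17 + 2)) + j(T(5, 13)))) - 1161718 = (404045 + (730 + 638/947)) - 1161718 = (404045 + 691948/947) - 1161718 = 383322563/947 - 1161718 = -716824383/947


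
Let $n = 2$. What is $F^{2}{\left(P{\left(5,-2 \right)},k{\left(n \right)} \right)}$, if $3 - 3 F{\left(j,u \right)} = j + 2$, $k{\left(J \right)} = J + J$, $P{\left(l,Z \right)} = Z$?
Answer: $1$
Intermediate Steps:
$k{\left(J \right)} = 2 J$
$F{\left(j,u \right)} = \frac{1}{3} - \frac{j}{3}$ ($F{\left(j,u \right)} = 1 - \frac{j + 2}{3} = 1 - \frac{2 + j}{3} = 1 - \left(\frac{2}{3} + \frac{j}{3}\right) = \frac{1}{3} - \frac{j}{3}$)
$F^{2}{\left(P{\left(5,-2 \right)},k{\left(n \right)} \right)} = \left(\frac{1}{3} - - \frac{2}{3}\right)^{2} = \left(\frac{1}{3} + \frac{2}{3}\right)^{2} = 1^{2} = 1$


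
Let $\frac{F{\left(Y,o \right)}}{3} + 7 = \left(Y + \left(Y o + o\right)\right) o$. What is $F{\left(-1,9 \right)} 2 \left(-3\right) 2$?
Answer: $576$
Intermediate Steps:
$F{\left(Y,o \right)} = -21 + 3 o \left(Y + o + Y o\right)$ ($F{\left(Y,o \right)} = -21 + 3 \left(Y + \left(Y o + o\right)\right) o = -21 + 3 \left(Y + \left(o + Y o\right)\right) o = -21 + 3 \left(Y + o + Y o\right) o = -21 + 3 o \left(Y + o + Y o\right)$)
$F{\left(-1,9 \right)} 2 \left(-3\right) 2 = \left(-21 + 3 \cdot 9^{2} + 3 \left(-1\right) 9 + 3 \left(-1\right) 9^{2}\right) 2 \left(-3\right) 2 = \left(-21 + 3 \cdot 81 - 27 + 3 \left(-1\right) 81\right) \left(\left(-6\right) 2\right) = \left(-21 + 243 - 27 - 243\right) \left(-12\right) = \left(-48\right) \left(-12\right) = 576$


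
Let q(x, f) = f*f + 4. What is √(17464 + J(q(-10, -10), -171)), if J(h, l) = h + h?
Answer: 94*√2 ≈ 132.94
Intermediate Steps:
q(x, f) = 4 + f² (q(x, f) = f² + 4 = 4 + f²)
J(h, l) = 2*h
√(17464 + J(q(-10, -10), -171)) = √(17464 + 2*(4 + (-10)²)) = √(17464 + 2*(4 + 100)) = √(17464 + 2*104) = √(17464 + 208) = √17672 = 94*√2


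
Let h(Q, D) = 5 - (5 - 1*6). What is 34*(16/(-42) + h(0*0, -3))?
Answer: 4012/21 ≈ 191.05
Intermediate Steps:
h(Q, D) = 6 (h(Q, D) = 5 - (5 - 6) = 5 - 1*(-1) = 5 + 1 = 6)
34*(16/(-42) + h(0*0, -3)) = 34*(16/(-42) + 6) = 34*(16*(-1/42) + 6) = 34*(-8/21 + 6) = 34*(118/21) = 4012/21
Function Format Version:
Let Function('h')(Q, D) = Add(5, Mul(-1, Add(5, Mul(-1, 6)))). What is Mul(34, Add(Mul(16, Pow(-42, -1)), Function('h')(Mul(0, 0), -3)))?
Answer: Rational(4012, 21) ≈ 191.05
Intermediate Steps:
Function('h')(Q, D) = 6 (Function('h')(Q, D) = Add(5, Mul(-1, Add(5, -6))) = Add(5, Mul(-1, -1)) = Add(5, 1) = 6)
Mul(34, Add(Mul(16, Pow(-42, -1)), Function('h')(Mul(0, 0), -3))) = Mul(34, Add(Mul(16, Pow(-42, -1)), 6)) = Mul(34, Add(Mul(16, Rational(-1, 42)), 6)) = Mul(34, Add(Rational(-8, 21), 6)) = Mul(34, Rational(118, 21)) = Rational(4012, 21)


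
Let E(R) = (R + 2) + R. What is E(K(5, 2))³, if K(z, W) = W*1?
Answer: 216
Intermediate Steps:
K(z, W) = W
E(R) = 2 + 2*R (E(R) = (2 + R) + R = 2 + 2*R)
E(K(5, 2))³ = (2 + 2*2)³ = (2 + 4)³ = 6³ = 216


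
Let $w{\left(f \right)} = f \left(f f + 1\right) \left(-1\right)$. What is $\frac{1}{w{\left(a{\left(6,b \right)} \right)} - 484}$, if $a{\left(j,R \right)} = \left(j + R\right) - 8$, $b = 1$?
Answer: $- \frac{1}{482} \approx -0.0020747$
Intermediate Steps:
$a{\left(j,R \right)} = -8 + R + j$ ($a{\left(j,R \right)} = \left(R + j\right) - 8 = -8 + R + j$)
$w{\left(f \right)} = - f \left(1 + f^{2}\right)$ ($w{\left(f \right)} = f \left(f^{2} + 1\right) \left(-1\right) = f \left(1 + f^{2}\right) \left(-1\right) = - f \left(1 + f^{2}\right)$)
$\frac{1}{w{\left(a{\left(6,b \right)} \right)} - 484} = \frac{1}{\left(- (-8 + 1 + 6) - \left(-8 + 1 + 6\right)^{3}\right) - 484} = \frac{1}{\left(\left(-1\right) \left(-1\right) - \left(-1\right)^{3}\right) - 484} = \frac{1}{\left(1 - -1\right) - 484} = \frac{1}{\left(1 + 1\right) - 484} = \frac{1}{2 - 484} = \frac{1}{-482} = - \frac{1}{482}$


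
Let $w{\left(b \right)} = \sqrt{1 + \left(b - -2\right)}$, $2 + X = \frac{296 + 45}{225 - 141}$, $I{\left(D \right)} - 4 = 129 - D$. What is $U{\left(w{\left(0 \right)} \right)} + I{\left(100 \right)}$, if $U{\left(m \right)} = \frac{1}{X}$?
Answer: $\frac{5793}{173} \approx 33.486$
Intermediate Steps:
$I{\left(D \right)} = 133 - D$ ($I{\left(D \right)} = 4 - \left(-129 + D\right) = 133 - D$)
$X = \frac{173}{84}$ ($X = -2 + \frac{296 + 45}{225 - 141} = -2 + \frac{341}{84} = \frac{173}{84} \approx 2.0595$)
$w{\left(b \right)} = \sqrt{3 + b}$ ($w{\left(b \right)} = \sqrt{1 + \left(b + 2\right)} = \sqrt{1 + \left(2 + b\right)} = \sqrt{3 + b}$)
$U{\left(m \right)} = \frac{84}{173}$ ($U{\left(m \right)} = \frac{1}{\frac{173}{84}} = \frac{84}{173}$)
$U{\left(w{\left(0 \right)} \right)} + I{\left(100 \right)} = \frac{84}{173} + \left(133 - 100\right) = \frac{84}{173} + 33 = \frac{5793}{173}$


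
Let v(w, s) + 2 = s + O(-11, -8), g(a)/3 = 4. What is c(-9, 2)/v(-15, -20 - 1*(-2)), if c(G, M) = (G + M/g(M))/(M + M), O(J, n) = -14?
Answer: 53/816 ≈ 0.064951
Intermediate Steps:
g(a) = 12 (g(a) = 3*4 = 12)
v(w, s) = -16 + s (v(w, s) = -2 + (s - 14) = -2 + (-14 + s) = -16 + s)
c(G, M) = (G + M/12)/(2*M) (c(G, M) = (G + M/12)/(M + M) = (G + M*(1/12))/((2*M)) = (G + M/12)*(1/(2*M)) = (G + M/12)/(2*M))
c(-9, 2)/v(-15, -20 - 1*(-2)) = ((1/24)*(2 + 12*(-9))/2)/(-16 + (-20 - 1*(-2))) = ((1/24)*(½)*(2 - 108))/(-16 + (-20 + 2)) = ((1/24)*(½)*(-106))/(-16 - 18) = -53/24/(-34) = -53/24*(-1/34) = 53/816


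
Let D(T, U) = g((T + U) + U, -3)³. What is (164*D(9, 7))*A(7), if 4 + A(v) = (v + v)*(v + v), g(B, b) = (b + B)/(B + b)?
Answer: 31488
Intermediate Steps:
g(B, b) = 1 (g(B, b) = (B + b)/(B + b) = 1)
A(v) = -4 + 4*v² (A(v) = -4 + (v + v)*(v + v) = -4 + (2*v)*(2*v) = -4 + 4*v²)
D(T, U) = 1 (D(T, U) = 1³ = 1)
(164*D(9, 7))*A(7) = (164*1)*(-4 + 4*7²) = 164*(-4 + 4*49) = 164*(-4 + 196) = 164*192 = 31488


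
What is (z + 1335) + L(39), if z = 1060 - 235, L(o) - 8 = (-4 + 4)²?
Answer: 2168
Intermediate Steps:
L(o) = 8 (L(o) = 8 + (-4 + 4)² = 8 + 0² = 8 + 0 = 8)
z = 825
(z + 1335) + L(39) = (825 + 1335) + 8 = 2160 + 8 = 2168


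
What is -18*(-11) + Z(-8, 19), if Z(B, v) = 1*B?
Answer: 190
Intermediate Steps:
Z(B, v) = B
-18*(-11) + Z(-8, 19) = -18*(-11) - 8 = 198 - 8 = 190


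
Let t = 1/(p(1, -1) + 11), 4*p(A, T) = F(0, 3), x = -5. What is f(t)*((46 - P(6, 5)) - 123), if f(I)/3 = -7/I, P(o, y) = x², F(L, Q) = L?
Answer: 23562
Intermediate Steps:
P(o, y) = 25 (P(o, y) = (-5)² = 25)
p(A, T) = 0 (p(A, T) = (¼)*0 = 0)
t = 1/11 (t = 1/(0 + 11) = 1/11 ≈ 0.090909)
f(I) = -21/I (f(I) = 3*(-7/I) = -21/I)
f(t)*((46 - P(6, 5)) - 123) = (-21/1/11)*((46 - 1*25) - 123) = (-21*11)*((46 - 25) - 123) = -231*(21 - 123) = -231*(-102) = 23562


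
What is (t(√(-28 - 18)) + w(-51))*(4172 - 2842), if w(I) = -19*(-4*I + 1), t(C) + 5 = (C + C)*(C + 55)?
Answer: -5309360 + 146300*I*√46 ≈ -5.3094e+6 + 9.9226e+5*I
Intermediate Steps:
t(C) = -5 + 2*C*(55 + C) (t(C) = -5 + (C + C)*(C + 55) = -5 + (2*C)*(55 + C) = -5 + 2*C*(55 + C))
w(I) = -19 + 76*I (w(I) = -19*(1 - 4*I) = -19 + 76*I)
(t(√(-28 - 18)) + w(-51))*(4172 - 2842) = ((-5 + 2*(√(-28 - 18))² + 110*√(-28 - 18)) + (-19 + 76*(-51)))*(4172 - 2842) = ((-5 + 2*(√(-46))² + 110*√(-46)) + (-19 - 3876))*1330 = ((-5 + 2*(I*√46)² + 110*(I*√46)) - 3895)*1330 = ((-5 + 2*(-46) + 110*I*√46) - 3895)*1330 = ((-5 - 92 + 110*I*√46) - 3895)*1330 = ((-97 + 110*I*√46) - 3895)*1330 = (-3992 + 110*I*√46)*1330 = -5309360 + 146300*I*√46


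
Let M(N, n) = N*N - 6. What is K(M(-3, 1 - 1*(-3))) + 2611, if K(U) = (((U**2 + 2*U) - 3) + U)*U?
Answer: 2656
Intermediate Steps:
M(N, n) = -6 + N**2 (M(N, n) = N**2 - 6 = -6 + N**2)
K(U) = U*(-3 + U**2 + 3*U) (K(U) = ((-3 + U**2 + 2*U) + U)*U = (-3 + U**2 + 3*U)*U = U*(-3 + U**2 + 3*U))
K(M(-3, 1 - 1*(-3))) + 2611 = (-6 + (-3)**2)*(-3 + (-6 + (-3)**2)**2 + 3*(-6 + (-3)**2)) + 2611 = (-6 + 9)*(-3 + (-6 + 9)**2 + 3*(-6 + 9)) + 2611 = 3*(-3 + 3**2 + 3*3) + 2611 = 3*(-3 + 9 + 9) + 2611 = 3*15 + 2611 = 45 + 2611 = 2656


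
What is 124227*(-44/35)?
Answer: -5465988/35 ≈ -1.5617e+5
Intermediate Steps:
124227*(-44/35) = -5465988/35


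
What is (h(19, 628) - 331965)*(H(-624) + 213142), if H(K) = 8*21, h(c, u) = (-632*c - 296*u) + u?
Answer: -112890691230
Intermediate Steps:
h(c, u) = -632*c - 295*u
H(K) = 168
(h(19, 628) - 331965)*(H(-624) + 213142) = ((-632*19 - 295*628) - 331965)*(168 + 213142) = ((-12008 - 185260) - 331965)*213310 = (-197268 - 331965)*213310 = -529233*213310 = -112890691230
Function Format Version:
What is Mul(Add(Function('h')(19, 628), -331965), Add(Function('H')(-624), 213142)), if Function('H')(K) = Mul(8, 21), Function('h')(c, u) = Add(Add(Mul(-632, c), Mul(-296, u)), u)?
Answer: -112890691230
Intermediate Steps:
Function('h')(c, u) = Add(Mul(-632, c), Mul(-295, u))
Function('H')(K) = 168
Mul(Add(Function('h')(19, 628), -331965), Add(Function('H')(-624), 213142)) = Mul(Add(Add(Mul(-632, 19), Mul(-295, 628)), -331965), Add(168, 213142)) = Mul(Add(Add(-12008, -185260), -331965), 213310) = Mul(Add(-197268, -331965), 213310) = Mul(-529233, 213310) = -112890691230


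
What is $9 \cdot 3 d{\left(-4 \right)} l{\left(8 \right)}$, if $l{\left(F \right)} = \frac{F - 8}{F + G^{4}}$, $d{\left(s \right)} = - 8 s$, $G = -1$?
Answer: $0$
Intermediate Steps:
$l{\left(F \right)} = \frac{-8 + F}{1 + F}$ ($l{\left(F \right)} = \frac{F - 8}{F + \left(-1\right)^{4}} = \frac{-8 + F}{F + 1} = \frac{-8 + F}{1 + F}$)
$9 \cdot 3 d{\left(-4 \right)} l{\left(8 \right)} = 9 \cdot 3 \left(\left(-8\right) \left(-4\right)\right) \frac{-8 + 8}{1 + 8} = 27 \cdot 32 \cdot \frac{1}{9} \cdot 0 = 864 \cdot \frac{1}{9} \cdot 0 = 864 \cdot 0 = 0$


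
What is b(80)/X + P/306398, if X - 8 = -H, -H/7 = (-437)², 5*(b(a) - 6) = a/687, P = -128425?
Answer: -117941095053301/281388391017966 ≈ -0.41914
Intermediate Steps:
b(a) = 6 + a/3435 (b(a) = 6 + (a/687)/5 = 6 + a/3435)
H = -1336783 (H = -7*(-437)² = -7*190969 = -1336783)
X = 1336791 (X = 8 - 1*(-1336783) = 8 + 1336783 = 1336791)
b(80)/X + P/306398 = (6 + (1/3435)*80)/1336791 - 128425/306398 = (6 + 16/687)*(1/1336791) - 128425*1/306398 = (4138/687)*(1/1336791) - 128425/306398 = 4138/918375417 - 128425/306398 = -117941095053301/281388391017966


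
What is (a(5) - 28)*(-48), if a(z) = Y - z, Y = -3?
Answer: 1728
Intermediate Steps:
a(z) = -3 - z
(a(5) - 28)*(-48) = ((-3 - 1*5) - 28)*(-48) = ((-3 - 5) - 28)*(-48) = (-8 - 28)*(-48) = -36*(-48) = 1728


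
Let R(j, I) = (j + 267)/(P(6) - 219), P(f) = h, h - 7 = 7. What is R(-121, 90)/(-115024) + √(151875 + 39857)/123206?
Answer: 73/11789960 + √47933/61603 ≈ 0.0035602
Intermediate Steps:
h = 14 (h = 7 + 7 = 14)
P(f) = 14
R(j, I) = -267/205 - j/205 (R(j, I) = (j + 267)/(14 - 219) = (267 + j)/(-205) = (267 + j)*(-1/205) = -267/205 - j/205)
R(-121, 90)/(-115024) + √(151875 + 39857)/123206 = (-267/205 - 1/205*(-121))/(-115024) + √(151875 + 39857)/123206 = (-267/205 + 121/205)*(-1/115024) + √191732*(1/123206) = -146/205*(-1/115024) + (2*√47933)*(1/123206) = 73/11789960 + √47933/61603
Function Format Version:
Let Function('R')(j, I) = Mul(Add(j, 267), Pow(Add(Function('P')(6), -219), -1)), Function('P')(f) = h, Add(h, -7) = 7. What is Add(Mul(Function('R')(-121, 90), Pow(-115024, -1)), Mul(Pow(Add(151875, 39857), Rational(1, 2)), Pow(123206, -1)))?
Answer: Add(Rational(73, 11789960), Mul(Rational(1, 61603), Pow(47933, Rational(1, 2)))) ≈ 0.0035602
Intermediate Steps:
h = 14 (h = Add(7, 7) = 14)
Function('P')(f) = 14
Function('R')(j, I) = Add(Rational(-267, 205), Mul(Rational(-1, 205), j)) (Function('R')(j, I) = Mul(Add(j, 267), Pow(Add(14, -219), -1)) = Mul(Add(267, j), Pow(-205, -1)) = Mul(Add(267, j), Rational(-1, 205)) = Add(Rational(-267, 205), Mul(Rational(-1, 205), j)))
Add(Mul(Function('R')(-121, 90), Pow(-115024, -1)), Mul(Pow(Add(151875, 39857), Rational(1, 2)), Pow(123206, -1))) = Add(Mul(Add(Rational(-267, 205), Mul(Rational(-1, 205), -121)), Pow(-115024, -1)), Mul(Pow(Add(151875, 39857), Rational(1, 2)), Pow(123206, -1))) = Add(Mul(Add(Rational(-267, 205), Rational(121, 205)), Rational(-1, 115024)), Mul(Pow(191732, Rational(1, 2)), Rational(1, 123206))) = Add(Mul(Rational(-146, 205), Rational(-1, 115024)), Mul(Mul(2, Pow(47933, Rational(1, 2))), Rational(1, 123206))) = Add(Rational(73, 11789960), Mul(Rational(1, 61603), Pow(47933, Rational(1, 2))))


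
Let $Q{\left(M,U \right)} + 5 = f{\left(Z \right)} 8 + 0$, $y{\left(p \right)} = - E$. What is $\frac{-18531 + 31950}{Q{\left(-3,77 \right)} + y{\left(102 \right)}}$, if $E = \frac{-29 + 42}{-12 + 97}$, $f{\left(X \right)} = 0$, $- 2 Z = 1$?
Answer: $- \frac{380205}{146} \approx -2604.1$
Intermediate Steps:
$Z = - \frac{1}{2}$ ($Z = \left(- \frac{1}{2}\right) 1 = - \frac{1}{2} \approx -0.5$)
$E = \frac{13}{85} \approx 0.15294$
$y{\left(p \right)} = - \frac{13}{85}$ ($y{\left(p \right)} = \left(-1\right) \frac{13}{85} = - \frac{13}{85}$)
$Q{\left(M,U \right)} = -5$ ($Q{\left(M,U \right)} = -5 + \left(0 \cdot 8 + 0\right) = -5 + \left(0 + 0\right) = -5 + 0 = -5$)
$\frac{-18531 + 31950}{Q{\left(-3,77 \right)} + y{\left(102 \right)}} = \frac{-18531 + 31950}{-5 - \frac{13}{85}} = \frac{13419}{- \frac{438}{85}} = 13419 \left(- \frac{85}{438}\right) = - \frac{380205}{146}$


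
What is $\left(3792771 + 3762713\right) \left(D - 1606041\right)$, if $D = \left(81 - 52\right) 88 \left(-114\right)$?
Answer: $-14332518927996$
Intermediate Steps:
$D = -290928$ ($D = 29 \cdot 88 \left(-114\right) = 2552 \left(-114\right) = -290928$)
$\left(3792771 + 3762713\right) \left(D - 1606041\right) = \left(3792771 + 3762713\right) \left(-290928 - 1606041\right) = 7555484 \left(-1896969\right) = -14332518927996$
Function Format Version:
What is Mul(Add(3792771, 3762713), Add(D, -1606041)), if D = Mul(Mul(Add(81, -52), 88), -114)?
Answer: -14332518927996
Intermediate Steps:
D = -290928 (D = Mul(Mul(29, 88), -114) = Mul(2552, -114) = -290928)
Mul(Add(3792771, 3762713), Add(D, -1606041)) = Mul(Add(3792771, 3762713), Add(-290928, -1606041)) = Mul(7555484, -1896969) = -14332518927996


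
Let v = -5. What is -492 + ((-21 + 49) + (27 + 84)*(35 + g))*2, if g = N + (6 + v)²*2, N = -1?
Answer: 7556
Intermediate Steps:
g = 1 (g = -1 + (6 - 5)²*2 = -1 + 1²*2 = -1 + 1*2 = -1 + 2 = 1)
-492 + ((-21 + 49) + (27 + 84)*(35 + g))*2 = -492 + ((-21 + 49) + (27 + 84)*(35 + 1))*2 = -492 + (28 + 111*36)*2 = -492 + (28 + 3996)*2 = -492 + 4024*2 = -492 + 8048 = 7556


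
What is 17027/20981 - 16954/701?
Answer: -343775947/14707681 ≈ -23.374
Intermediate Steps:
17027/20981 - 16954/701 = -343775947/14707681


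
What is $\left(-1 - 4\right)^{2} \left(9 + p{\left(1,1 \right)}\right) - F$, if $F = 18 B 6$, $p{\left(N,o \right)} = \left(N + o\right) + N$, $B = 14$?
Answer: $-1212$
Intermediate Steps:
$p{\left(N,o \right)} = o + 2 N$
$F = 1512$ ($F = 18 \cdot 14 \cdot 6 = 252 \cdot 6 = 1512$)
$\left(-1 - 4\right)^{2} \left(9 + p{\left(1,1 \right)}\right) - F = \left(-1 - 4\right)^{2} \left(9 + \left(1 + 2 \cdot 1\right)\right) - 1512 = \left(-1 - 4\right)^{2} \left(9 + \left(1 + 2\right)\right) - 1512 = \left(-1 - 4\right)^{2} \left(9 + 3\right) - 1512 = \left(-5\right)^{2} \cdot 12 - 1512 = 25 \cdot 12 - 1512 = 300 - 1512 = -1212$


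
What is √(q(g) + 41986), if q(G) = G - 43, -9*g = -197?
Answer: 2*√94421/3 ≈ 204.85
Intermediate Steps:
g = 197/9 (g = -⅑*(-197) = 197/9 ≈ 21.889)
q(G) = -43 + G
√(q(g) + 41986) = √((-43 + 197/9) + 41986) = √(-190/9 + 41986) = √(377684/9) = 2*√94421/3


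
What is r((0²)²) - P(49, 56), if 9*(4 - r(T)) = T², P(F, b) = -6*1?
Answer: 10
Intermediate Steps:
P(F, b) = -6
r(T) = 4 - T²/9
r((0²)²) - P(49, 56) = (4 - ((0²)²)²/9) - 1*(-6) = (4 - (0²)²/9) + 6 = (4 - ⅑*0²) + 6 = (4 - ⅑*0) + 6 = (4 + 0) + 6 = 4 + 6 = 10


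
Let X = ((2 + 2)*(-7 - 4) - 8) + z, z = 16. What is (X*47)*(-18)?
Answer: 30456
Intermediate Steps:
X = -36 (X = ((2 + 2)*(-7 - 4) - 8) + 16 = (4*(-11) - 8) + 16 = (-44 - 8) + 16 = -52 + 16 = -36)
(X*47)*(-18) = -36*47*(-18) = -1692*(-18) = 30456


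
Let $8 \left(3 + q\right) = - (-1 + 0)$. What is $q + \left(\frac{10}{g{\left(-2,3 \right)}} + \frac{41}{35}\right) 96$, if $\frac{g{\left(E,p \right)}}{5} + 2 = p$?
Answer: $\frac{84443}{280} \approx 301.58$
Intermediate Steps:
$g{\left(E,p \right)} = -10 + 5 p$
$q = - \frac{23}{8}$ ($q = -3 + \frac{\left(-1\right) \left(-1 + 0\right)}{8} = -3 + \frac{\left(-1\right) \left(-1\right)}{8} = -3 + \frac{1}{8} \cdot 1 = -3 + \frac{1}{8} = - \frac{23}{8} \approx -2.875$)
$q + \left(\frac{10}{g{\left(-2,3 \right)}} + \frac{41}{35}\right) 96 = - \frac{23}{8} + \left(\frac{10}{-10 + 5 \cdot 3} + \frac{41}{35}\right) 96 = - \frac{23}{8} + \left(\frac{10}{-10 + 15} + 41 \cdot \frac{1}{35}\right) 96 = - \frac{23}{8} + \left(\frac{10}{5} + \frac{41}{35}\right) 96 = - \frac{23}{8} + \left(10 \cdot \frac{1}{5} + \frac{41}{35}\right) 96 = - \frac{23}{8} + \left(2 + \frac{41}{35}\right) 96 = - \frac{23}{8} + \frac{111}{35} \cdot 96 = - \frac{23}{8} + \frac{10656}{35} = \frac{84443}{280}$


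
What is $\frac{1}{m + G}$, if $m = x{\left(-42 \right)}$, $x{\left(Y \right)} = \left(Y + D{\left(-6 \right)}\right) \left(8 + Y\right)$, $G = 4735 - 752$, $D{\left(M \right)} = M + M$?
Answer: $\frac{1}{5819} \approx 0.00017185$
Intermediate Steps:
$D{\left(M \right)} = 2 M$
$G = 3983$
$x{\left(Y \right)} = \left(-12 + Y\right) \left(8 + Y\right)$ ($x{\left(Y \right)} = \left(Y + 2 \left(-6\right)\right) \left(8 + Y\right) = \left(Y - 12\right) \left(8 + Y\right) = \left(-12 + Y\right) \left(8 + Y\right)$)
$m = 1836$ ($m = -96 + \left(-42\right)^{2} - -168 = -96 + 1764 + 168 = 1836$)
$\frac{1}{m + G} = \frac{1}{1836 + 3983} = \frac{1}{5819}$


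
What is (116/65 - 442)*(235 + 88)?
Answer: -9242322/65 ≈ -1.4219e+5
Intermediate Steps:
(116/65 - 442)*(235 + 88) = (116*(1/65) - 442)*323 = (116/65 - 442)*323 = -28614/65*323 = -9242322/65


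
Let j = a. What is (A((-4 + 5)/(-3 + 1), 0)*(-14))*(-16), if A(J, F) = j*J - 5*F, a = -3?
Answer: 336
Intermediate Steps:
j = -3
A(J, F) = -5*F - 3*J (A(J, F) = -3*J - 5*F = -5*F - 3*J)
(A((-4 + 5)/(-3 + 1), 0)*(-14))*(-16) = ((-5*0 - 3*(-4 + 5)/(-3 + 1))*(-14))*(-16) = ((0 - 3/(-2))*(-14))*(-16) = ((0 - 3*(-1)/2)*(-14))*(-16) = ((0 - 3*(-1/2))*(-14))*(-16) = ((0 + 3/2)*(-14))*(-16) = ((3/2)*(-14))*(-16) = -21*(-16) = 336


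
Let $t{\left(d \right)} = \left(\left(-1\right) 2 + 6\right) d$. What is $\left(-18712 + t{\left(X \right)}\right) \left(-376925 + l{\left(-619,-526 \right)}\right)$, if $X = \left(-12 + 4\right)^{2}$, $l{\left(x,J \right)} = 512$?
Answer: $6947078328$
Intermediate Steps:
$X = 64$ ($X = \left(-8\right)^{2} = 64$)
$t{\left(d \right)} = 4 d$ ($t{\left(d \right)} = \left(-2 + 6\right) d = 4 d$)
$\left(-18712 + t{\left(X \right)}\right) \left(-376925 + l{\left(-619,-526 \right)}\right) = \left(-18712 + 4 \cdot 64\right) \left(-376925 + 512\right) = \left(-18712 + 256\right) \left(-376413\right) = \left(-18456\right) \left(-376413\right) = 6947078328$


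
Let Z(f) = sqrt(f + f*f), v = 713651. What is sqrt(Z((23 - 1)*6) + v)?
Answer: sqrt(713651 + 2*sqrt(4389)) ≈ 844.86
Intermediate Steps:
Z(f) = sqrt(f + f**2)
sqrt(Z((23 - 1)*6) + v) = sqrt(sqrt(((23 - 1)*6)*(1 + (23 - 1)*6)) + 713651) = sqrt(sqrt((22*6)*(1 + 22*6)) + 713651) = sqrt(sqrt(132*(1 + 132)) + 713651) = sqrt(sqrt(132*133) + 713651) = sqrt(sqrt(17556) + 713651) = sqrt(2*sqrt(4389) + 713651) = sqrt(713651 + 2*sqrt(4389))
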